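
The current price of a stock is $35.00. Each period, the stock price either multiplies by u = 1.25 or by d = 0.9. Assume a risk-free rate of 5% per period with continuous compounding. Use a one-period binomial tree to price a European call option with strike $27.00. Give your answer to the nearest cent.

Risk-neutral probability p = (e^0.05 − 0.9)/(1.25 − 0.9) = 0.1513/0.3500 = 0.4322
Terminal stock prices: S_u = 43.75, S_d = 31.5
Terminal payoffs (S − K): max(16.75, 0) = 16.75, max(4.5, 0) = 4.5
Node 0 (S = 35): V_0 = e^(−0.05)·[0.4322·16.7500 + 0.5678·4.5000] = 9.3168

$9.32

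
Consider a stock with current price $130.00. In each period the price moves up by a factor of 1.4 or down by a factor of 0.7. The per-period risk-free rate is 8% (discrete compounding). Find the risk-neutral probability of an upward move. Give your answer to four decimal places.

Risk-neutral probability p = (1 + 0.08 − 0.7)/(1.4 − 0.7) = 0.3800/0.7000 = 0.5429

p = 0.5429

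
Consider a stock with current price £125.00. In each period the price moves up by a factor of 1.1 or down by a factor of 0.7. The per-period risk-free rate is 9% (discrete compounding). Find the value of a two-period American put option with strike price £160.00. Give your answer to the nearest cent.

£35.00

Risk-neutral probability p = (1 + 0.09 − 0.7)/(1.1 − 0.7) = 0.3900/0.4000 = 0.9750
Terminal stock prices: S_uu = 151.3, S_ud = 96.25, S_dd = 61.25
Terminal payoffs (K − S): max(8.75, 0) = 8.75, max(63.75, 0) = 63.75, max(98.75, 0) = 98.75
Node u (S = 137.5): continuation = 1/1.09·[0.9750·8.7500 + 0.0250·63.7500] = 9.2890; exercise value = 22.5000 > continuation, so V_u = 22.5000 (exercise)
Node d (S = 87.5): continuation = 1/1.09·[0.9750·63.7500 + 0.0250·98.7500] = 59.2890; exercise value = 72.5000 > continuation, so V_d = 72.5000 (exercise)
Node 0 (S = 125): continuation = 1/1.09·[0.9750·22.5000 + 0.0250·72.5000] = 21.7890; exercise value = 35.0000 > continuation, so V_0 = 35.0000 (exercise)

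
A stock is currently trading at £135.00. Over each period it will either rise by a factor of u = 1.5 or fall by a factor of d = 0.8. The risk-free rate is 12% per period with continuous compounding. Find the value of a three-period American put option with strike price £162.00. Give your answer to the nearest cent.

Risk-neutral probability p = (e^0.12 − 0.8)/(1.5 − 0.8) = 0.3275/0.7000 = 0.4679
Terminal stock prices: S_uuu = 455.6, S_uud = 243, S_udd = 129.6, S_ddd = 69.12
Terminal payoffs (K − S): max(-293.6, 0) = 0, max(-81, 0) = 0, max(32.4, 0) = 32.4, max(92.88, 0) = 92.88
Node uu (S = 303.8): continuation = e^(−0.12)·[0.4679·0.0000 + 0.5321·0.0000] = 0.0000; exercise value = 0.0000 ≤ continuation, so V_uu = 0.0000
Node ud (S = 162): continuation = e^(−0.12)·[0.4679·0.0000 + 0.5321·32.4000] = 15.2919; exercise value = 0.0000 ≤ continuation, so V_ud = 15.2919
Node dd (S = 86.4): continuation = e^(−0.12)·[0.4679·32.4000 + 0.5321·92.8800] = 57.2811; exercise value = 75.6000 > continuation, so V_dd = 75.6000 (exercise)
Node u (S = 202.5): continuation = e^(−0.12)·[0.4679·0.0000 + 0.5321·15.2919] = 7.2174; exercise value = 0.0000 ≤ continuation, so V_u = 7.2174
Node d (S = 108): continuation = e^(−0.12)·[0.4679·15.2919 + 0.5321·75.6000] = 42.0265; exercise value = 54.0000 > continuation, so V_d = 54.0000 (exercise)
Node 0 (S = 135): continuation = e^(−0.12)·[0.4679·7.2174 + 0.5321·54.0000] = 28.4813; exercise value = 27.0000 ≤ continuation, so V_0 = 28.4813

£28.48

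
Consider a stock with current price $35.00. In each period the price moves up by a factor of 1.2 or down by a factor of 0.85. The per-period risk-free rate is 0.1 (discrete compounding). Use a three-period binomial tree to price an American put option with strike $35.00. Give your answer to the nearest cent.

Risk-neutral probability p = (1 + 0.1 − 0.85)/(1.2 − 0.85) = 0.2500/0.3500 = 0.7143
Terminal stock prices: S_uuu = 60.48, S_uud = 42.84, S_udd = 30.34, S_ddd = 21.49
Terminal payoffs (K − S): max(-25.48, 0) = 0, max(-7.84, 0) = 0, max(4.655, 0) = 4.655, max(13.51, 0) = 13.51
Node uu (S = 50.4): continuation = 1/1.1·[0.7143·0.0000 + 0.2857·0.0000] = 0.0000; exercise value = 0.0000 ≤ continuation, so V_uu = 0.0000
Node ud (S = 35.7): continuation = 1/1.1·[0.7143·0.0000 + 0.2857·4.6550] = 1.2091; exercise value = 0.0000 ≤ continuation, so V_ud = 1.2091
Node dd (S = 25.29): continuation = 1/1.1·[0.7143·4.6550 + 0.2857·13.5056] = 6.5307; exercise value = 9.7125 > continuation, so V_dd = 9.7125 (exercise)
Node u (S = 42): continuation = 1/1.1·[0.7143·0.0000 + 0.2857·1.2091] = 0.3140; exercise value = 0.0000 ≤ continuation, so V_u = 0.3140
Node d (S = 29.75): continuation = 1/1.1·[0.7143·1.2091 + 0.2857·9.7125] = 3.3079; exercise value = 5.2500 > continuation, so V_d = 5.2500 (exercise)
Node 0 (S = 35): continuation = 1/1.1·[0.7143·0.3140 + 0.2857·5.2500] = 1.5676; exercise value = 0.0000 ≤ continuation, so V_0 = 1.5676

$1.57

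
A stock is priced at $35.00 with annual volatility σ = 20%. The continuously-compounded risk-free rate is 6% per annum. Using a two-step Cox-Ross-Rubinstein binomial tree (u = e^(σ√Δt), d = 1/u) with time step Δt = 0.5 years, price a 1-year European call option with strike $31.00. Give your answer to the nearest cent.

$6.60

CRR parameters: u = e^(σ√Δt) = e^(0.2·√0.5) = 1.1519, d = 1/u = 0.8681
Per-period rate: rΔt = 0.06·0.5 = 0.03, so R = e^0.03 = 1.0305
Risk-neutral probability p = (e^0.03 − 0.8681)/(1.1519 − 0.8681) = 0.1623/0.2838 = 0.5720
Terminal stock prices: S_uu = 46.44, S_ud = 35, S_dd = 26.38
Terminal payoffs (S − K): max(15.44, 0) = 15.44, max(4, 0) = 4, max(-4.623, 0) = 0
Node u (S = 40.32): V_u = e^(−0.03)·[0.5720·15.4414 + 0.4280·4.0000] = 10.2330
Node d (S = 30.38): V_d = e^(−0.03)·[0.5720·4.0000 + 0.4280·0.0000] = 2.2205
Node 0 (S = 35): V_0 = e^(−0.03)·[0.5720·10.2330 + 0.4280·2.2205] = 6.6027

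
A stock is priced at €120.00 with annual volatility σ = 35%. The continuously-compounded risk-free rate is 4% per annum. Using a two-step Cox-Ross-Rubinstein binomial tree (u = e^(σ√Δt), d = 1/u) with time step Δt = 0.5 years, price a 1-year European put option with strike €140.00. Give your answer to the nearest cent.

€27.04

CRR parameters: u = e^(σ√Δt) = e^(0.35·√0.5) = 1.2808, d = 1/u = 0.7808
Per-period rate: rΔt = 0.04·0.5 = 0.02, so R = e^0.02 = 1.0202
Risk-neutral probability p = (e^0.02 − 0.7808)/(1.2808 − 0.7808) = 0.2394/0.5000 = 0.4788
Terminal stock prices: S_uu = 196.9, S_ud = 120, S_dd = 73.15
Terminal payoffs (K − S): max(-56.85, 0) = 0, max(20, 0) = 20, max(66.85, 0) = 66.85
Node u (S = 153.7): V_u = e^(−0.02)·[0.4788·0.0000 + 0.5212·20.0000] = 10.2168
Node d (S = 93.69): V_d = e^(−0.02)·[0.4788·20.0000 + 0.5212·66.8496] = 43.5366
Node 0 (S = 120): V_0 = e^(−0.02)·[0.4788·10.2168 + 0.5212·43.5366] = 27.0355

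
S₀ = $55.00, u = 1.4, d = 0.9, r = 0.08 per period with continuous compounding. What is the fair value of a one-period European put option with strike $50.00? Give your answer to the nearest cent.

Risk-neutral probability p = (e^0.08 − 0.9)/(1.4 − 0.9) = 0.1833/0.5000 = 0.3666
Terminal stock prices: S_u = 77, S_d = 49.5
Terminal payoffs (K − S): max(-27, 0) = 0, max(0.5, 0) = 0.5
Node 0 (S = 55): V_0 = e^(−0.08)·[0.3666·0.0000 + 0.6334·0.5000] = 0.2924

$0.29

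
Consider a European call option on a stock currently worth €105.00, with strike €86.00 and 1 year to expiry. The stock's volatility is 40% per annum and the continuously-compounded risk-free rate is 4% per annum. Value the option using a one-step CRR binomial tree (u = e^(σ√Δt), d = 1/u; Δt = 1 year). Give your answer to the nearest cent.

CRR parameters: u = e^(σ√Δt) = e^(0.4·√1) = 1.4918, d = 1/u = 0.6703
Per-period rate: rΔt = 0.04·1 = 0.04, so R = e^0.04 = 1.0408
Risk-neutral probability p = (e^0.04 − 0.6703)/(1.4918 − 0.6703) = 0.3705/0.8215 = 0.4510
Terminal stock prices: S_u = 156.6, S_d = 70.38
Terminal payoffs (S − K): max(70.64, 0) = 70.64, max(-15.62, 0) = 0
Node 0 (S = 105): V_0 = e^(−0.04)·[0.4510·70.6416 + 0.5490·0.0000] = 30.6095

€30.61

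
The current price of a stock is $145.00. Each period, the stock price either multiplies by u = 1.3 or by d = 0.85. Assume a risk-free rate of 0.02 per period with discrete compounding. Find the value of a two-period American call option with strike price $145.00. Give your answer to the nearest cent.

Risk-neutral probability p = (1 + 0.02 − 0.85)/(1.3 − 0.85) = 0.1700/0.4500 = 0.3778
Terminal stock prices: S_uu = 245.1, S_ud = 160.2, S_dd = 104.8
Terminal payoffs (S − K): max(100.1, 0) = 100.1, max(15.22, 0) = 15.22, max(-40.24, 0) = 0
Node u (S = 188.5): continuation = 1/1.02·[0.3778·100.0500 + 0.6222·15.2250] = 46.3431; exercise value = 43.5000 ≤ continuation, so V_u = 46.3431
Node d (S = 123.2): continuation = 1/1.02·[0.3778·15.2250 + 0.6222·0.0000] = 5.6389; exercise value = 0.0000 ≤ continuation, so V_d = 5.6389
Node 0 (S = 145): continuation = 1/1.02·[0.3778·46.3431 + 0.6222·5.6389] = 20.6040; exercise value = 0.0000 ≤ continuation, so V_0 = 20.6040

$20.60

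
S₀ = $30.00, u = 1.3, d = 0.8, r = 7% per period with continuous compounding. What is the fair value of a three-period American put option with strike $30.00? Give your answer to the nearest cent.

$3.01

Risk-neutral probability p = (e^0.07 − 0.8)/(1.3 − 0.8) = 0.2725/0.5000 = 0.5450
Terminal stock prices: S_uuu = 65.91, S_uud = 40.56, S_udd = 24.96, S_ddd = 15.36
Terminal payoffs (K − S): max(-35.91, 0) = 0, max(-10.56, 0) = 0, max(5.04, 0) = 5.04, max(14.64, 0) = 14.64
Node uu (S = 50.7): continuation = e^(−0.07)·[0.5450·0.0000 + 0.4550·0.0000] = 0.0000; exercise value = 0.0000 ≤ continuation, so V_uu = 0.0000
Node ud (S = 31.2): continuation = e^(−0.07)·[0.5450·0.0000 + 0.4550·5.0400] = 2.1381; exercise value = 0.0000 ≤ continuation, so V_ud = 2.1381
Node dd (S = 19.2): continuation = e^(−0.07)·[0.5450·5.0400 + 0.4550·14.6400] = 8.7718; exercise value = 10.8000 > continuation, so V_dd = 10.8000 (exercise)
Node u (S = 39): continuation = e^(−0.07)·[0.5450·0.0000 + 0.4550·2.1381] = 0.9070; exercise value = 0.0000 ≤ continuation, so V_u = 0.9070
Node d (S = 24): continuation = e^(−0.07)·[0.5450·2.1381 + 0.4550·10.8000] = 5.6681; exercise value = 6.0000 > continuation, so V_d = 6.0000 (exercise)
Node 0 (S = 30): continuation = e^(−0.07)·[0.5450·0.9070 + 0.4550·6.0000] = 3.0063; exercise value = 0.0000 ≤ continuation, so V_0 = 3.0063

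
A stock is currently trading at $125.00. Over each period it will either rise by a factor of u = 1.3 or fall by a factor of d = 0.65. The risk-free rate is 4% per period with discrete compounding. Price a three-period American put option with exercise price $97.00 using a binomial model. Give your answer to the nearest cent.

$11.37

Risk-neutral probability p = (1 + 0.04 − 0.65)/(1.3 − 0.65) = 0.3900/0.6500 = 0.6000
Terminal stock prices: S_uuu = 274.6, S_uud = 137.3, S_udd = 68.66, S_ddd = 34.33
Terminal payoffs (K − S): max(-177.6, 0) = 0, max(-40.31, 0) = 0, max(28.34, 0) = 28.34, max(62.67, 0) = 62.67
Node uu (S = 211.3): continuation = 1/1.04·[0.6000·0.0000 + 0.4000·0.0000] = 0.0000; exercise value = 0.0000 ≤ continuation, so V_uu = 0.0000
Node ud (S = 105.6): continuation = 1/1.04·[0.6000·0.0000 + 0.4000·28.3438] = 10.9014; exercise value = 0.0000 ≤ continuation, so V_ud = 10.9014
Node dd (S = 52.81): continuation = 1/1.04·[0.6000·28.3438 + 0.4000·62.6719] = 40.4567; exercise value = 44.1875 > continuation, so V_dd = 44.1875 (exercise)
Node u (S = 162.5): continuation = 1/1.04·[0.6000·0.0000 + 0.4000·10.9014] = 4.1929; exercise value = 0.0000 ≤ continuation, so V_u = 4.1929
Node d (S = 81.25): continuation = 1/1.04·[0.6000·10.9014 + 0.4000·44.1875] = 23.2845; exercise value = 15.7500 ≤ continuation, so V_d = 23.2845
Node 0 (S = 125): continuation = 1/1.04·[0.6000·4.1929 + 0.4000·23.2845] = 11.3745; exercise value = 0.0000 ≤ continuation, so V_0 = 11.3745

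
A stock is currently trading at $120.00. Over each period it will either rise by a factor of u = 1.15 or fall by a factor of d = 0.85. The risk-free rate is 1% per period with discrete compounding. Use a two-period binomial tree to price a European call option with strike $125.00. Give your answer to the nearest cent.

$9.40

Risk-neutral probability p = (1 + 0.01 − 0.85)/(1.15 − 0.85) = 0.1600/0.3000 = 0.5333
Terminal stock prices: S_uu = 158.7, S_ud = 117.3, S_dd = 86.7
Terminal payoffs (S − K): max(33.7, 0) = 33.7, max(-7.7, 0) = 0, max(-38.3, 0) = 0
Node u (S = 138): V_u = 1/1.01·[0.5333·33.7000 + 0.4667·0.0000] = 17.7954
Node d (S = 102): V_d = 1/1.01·[0.5333·0.0000 + 0.4667·0.0000] = 0.0000
Node 0 (S = 120): V_0 = 1/1.01·[0.5333·17.7954 + 0.4667·0.0000] = 9.3969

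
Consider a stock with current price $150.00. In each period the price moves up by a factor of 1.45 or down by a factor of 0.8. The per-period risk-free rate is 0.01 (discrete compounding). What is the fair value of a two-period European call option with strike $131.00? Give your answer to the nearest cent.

Risk-neutral probability p = (1 + 0.01 − 0.8)/(1.45 − 0.8) = 0.2100/0.6500 = 0.3231
Terminal stock prices: S_uu = 315.4, S_ud = 174, S_dd = 96
Terminal payoffs (S − K): max(184.4, 0) = 184.4, max(43, 0) = 43, max(-35, 0) = 0
Node u (S = 217.5): V_u = 1/1.01·[0.3231·184.3750 + 0.6769·43.0000] = 87.7970
Node d (S = 120): V_d = 1/1.01·[0.3231·43.0000 + 0.6769·0.0000] = 13.7548
Node 0 (S = 150): V_0 = 1/1.01·[0.3231·87.7970 + 0.6769·13.7548] = 37.3031

$37.30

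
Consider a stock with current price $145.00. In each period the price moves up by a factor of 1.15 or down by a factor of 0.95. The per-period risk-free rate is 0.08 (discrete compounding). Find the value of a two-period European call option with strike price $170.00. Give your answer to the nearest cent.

Risk-neutral probability p = (1 + 0.08 − 0.95)/(1.15 − 0.95) = 0.1300/0.2000 = 0.6500
Terminal stock prices: S_uu = 191.8, S_ud = 158.4, S_dd = 130.9
Terminal payoffs (S − K): max(21.76, 0) = 21.76, max(-11.59, 0) = 0, max(-39.14, 0) = 0
Node u (S = 166.8): V_u = 1/1.08·[0.6500·21.7625 + 0.3500·0.0000] = 13.0978
Node d (S = 137.8): V_d = 1/1.08·[0.6500·0.0000 + 0.3500·0.0000] = 0.0000
Node 0 (S = 145): V_0 = 1/1.08·[0.6500·13.0978 + 0.3500·0.0000] = 7.8829

$7.88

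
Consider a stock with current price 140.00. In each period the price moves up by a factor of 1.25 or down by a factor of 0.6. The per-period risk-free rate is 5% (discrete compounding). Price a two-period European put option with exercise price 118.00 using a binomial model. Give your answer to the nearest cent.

Risk-neutral probability p = (1 + 0.05 − 0.6)/(1.25 − 0.6) = 0.4500/0.6500 = 0.6923
Terminal stock prices: S_uu = 218.8, S_ud = 105, S_dd = 50.4
Terminal payoffs (K − S): max(-100.8, 0) = 0, max(13, 0) = 13, max(67.6, 0) = 67.6
Node u (S = 175): V_u = 1/1.05·[0.6923·0.0000 + 0.3077·13.0000] = 3.8095
Node d (S = 84): V_d = 1/1.05·[0.6923·13.0000 + 0.3077·67.6000] = 28.3810
Node 0 (S = 140): V_0 = 1/1.05·[0.6923·3.8095 + 0.3077·28.3810] = 10.8285

10.83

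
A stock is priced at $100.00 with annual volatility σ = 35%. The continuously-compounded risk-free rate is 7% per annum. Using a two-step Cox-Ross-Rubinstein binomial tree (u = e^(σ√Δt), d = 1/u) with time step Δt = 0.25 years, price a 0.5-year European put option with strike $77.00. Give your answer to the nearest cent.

CRR parameters: u = e^(σ√Δt) = e^(0.35·√0.25) = 1.1912, d = 1/u = 0.8395
Per-period rate: rΔt = 0.07·0.25 = 0.0175, so R = e^0.0175 = 1.0177
Risk-neutral probability p = (e^0.0175 − 0.8395)/(1.1912 − 0.8395) = 0.1782/0.3518 = 0.5065
Terminal stock prices: S_uu = 141.9, S_ud = 100, S_dd = 70.47
Terminal payoffs (K − S): max(-64.91, 0) = 0, max(-23, 0) = 0, max(6.531, 0) = 6.531
Node u (S = 119.1): V_u = e^(−0.0175)·[0.5065·0.0000 + 0.4935·0.0000] = 0.0000
Node d (S = 83.95): V_d = e^(−0.0175)·[0.5065·0.0000 + 0.4935·6.5312] = 3.1669
Node 0 (S = 100): V_0 = e^(−0.0175)·[0.5065·0.0000 + 0.4935·3.1669] = 1.5356

$1.54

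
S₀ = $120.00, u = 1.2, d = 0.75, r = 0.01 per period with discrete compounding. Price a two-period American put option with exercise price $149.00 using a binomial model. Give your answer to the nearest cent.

$34.47

Risk-neutral probability p = (1 + 0.01 − 0.75)/(1.2 − 0.75) = 0.2600/0.4500 = 0.5778
Terminal stock prices: S_uu = 172.8, S_ud = 108, S_dd = 67.5
Terminal payoffs (K − S): max(-23.8, 0) = 0, max(41, 0) = 41, max(81.5, 0) = 81.5
Node u (S = 144): continuation = 1/1.01·[0.5778·0.0000 + 0.4222·41.0000] = 17.1397; exercise value = 5.0000 ≤ continuation, so V_u = 17.1397
Node d (S = 90): continuation = 1/1.01·[0.5778·41.0000 + 0.4222·81.5000] = 57.5248; exercise value = 59.0000 > continuation, so V_d = 59.0000 (exercise)
Node 0 (S = 120): continuation = 1/1.01·[0.5778·17.1397 + 0.4222·59.0000] = 34.4694; exercise value = 29.0000 ≤ continuation, so V_0 = 34.4694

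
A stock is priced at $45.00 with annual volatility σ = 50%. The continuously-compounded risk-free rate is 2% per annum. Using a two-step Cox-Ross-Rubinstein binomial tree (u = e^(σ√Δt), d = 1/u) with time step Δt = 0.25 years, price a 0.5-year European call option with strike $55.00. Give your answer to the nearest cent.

CRR parameters: u = e^(σ√Δt) = e^(0.5·√0.25) = 1.2840, d = 1/u = 0.7788
Per-period rate: rΔt = 0.02·0.25 = 0.005, so R = e^0.005 = 1.0050
Risk-neutral probability p = (e^0.005 − 0.7788)/(1.2840 − 0.7788) = 0.2262/0.5052 = 0.4477
Terminal stock prices: S_uu = 74.19, S_ud = 45, S_dd = 27.29
Terminal payoffs (S − K): max(19.19, 0) = 19.19, max(-10, 0) = 0, max(-27.71, 0) = 0
Node u (S = 57.78): V_u = e^(−0.005)·[0.4477·19.1925 + 0.5523·0.0000] = 8.5505
Node d (S = 35.05): V_d = e^(−0.005)·[0.4477·0.0000 + 0.5523·0.0000] = 0.0000
Node 0 (S = 45): V_0 = e^(−0.005)·[0.4477·8.5505 + 0.5523·0.0000] = 3.8093

$3.81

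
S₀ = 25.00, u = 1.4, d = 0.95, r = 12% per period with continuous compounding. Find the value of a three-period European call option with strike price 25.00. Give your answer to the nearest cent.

Risk-neutral probability p = (e^0.12 − 0.95)/(1.4 − 0.95) = 0.1775/0.4500 = 0.3944
Terminal stock prices: S_uuu = 68.6, S_uud = 46.55, S_udd = 31.59, S_ddd = 21.43
Terminal payoffs (S − K): max(43.6, 0) = 43.6, max(21.55, 0) = 21.55, max(6.587, 0) = 6.587, max(-3.566, 0) = 0
Node uu (S = 49): V_uu = e^(−0.12)·[0.3944·43.6000 + 0.6056·21.5500] = 26.8270
Node ud (S = 33.25): V_ud = e^(−0.12)·[0.3944·21.5500 + 0.6056·6.5875] = 11.0770
Node dd (S = 22.56): V_dd = e^(−0.12)·[0.3944·6.5875 + 0.6056·0.0000] = 2.3045
Node u (S = 35): V_u = e^(−0.12)·[0.3944·26.8270 + 0.6056·11.0770] = 15.3343
Node d (S = 23.75): V_d = e^(−0.12)·[0.3944·11.0770 + 0.6056·2.3045] = 5.1128
Node 0 (S = 25): V_0 = e^(−0.12)·[0.3944·15.3343 + 0.6056·5.1128] = 8.1105

8.11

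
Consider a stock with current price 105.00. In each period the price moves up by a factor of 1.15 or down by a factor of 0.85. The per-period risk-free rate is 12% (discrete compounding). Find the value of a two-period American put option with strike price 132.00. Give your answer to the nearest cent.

Risk-neutral probability p = (1 + 0.12 − 0.85)/(1.15 − 0.85) = 0.2700/0.3000 = 0.9000
Terminal stock prices: S_uu = 138.9, S_ud = 102.6, S_dd = 75.86
Terminal payoffs (K − S): max(-6.862, 0) = 0, max(29.36, 0) = 29.36, max(56.14, 0) = 56.14
Node u (S = 120.7): continuation = 1/1.12·[0.9000·0.0000 + 0.1000·29.3625] = 2.6217; exercise value = 11.2500 > continuation, so V_u = 11.2500 (exercise)
Node d (S = 89.25): continuation = 1/1.12·[0.9000·29.3625 + 0.1000·56.1375] = 28.6071; exercise value = 42.7500 > continuation, so V_d = 42.7500 (exercise)
Node 0 (S = 105): continuation = 1/1.12·[0.9000·11.2500 + 0.1000·42.7500] = 12.8571; exercise value = 27.0000 > continuation, so V_0 = 27.0000 (exercise)

27.00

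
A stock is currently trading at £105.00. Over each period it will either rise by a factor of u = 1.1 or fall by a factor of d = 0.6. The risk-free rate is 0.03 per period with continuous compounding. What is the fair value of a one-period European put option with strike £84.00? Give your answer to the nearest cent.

£2.83

Risk-neutral probability p = (e^0.03 − 0.6)/(1.1 − 0.6) = 0.4305/0.5000 = 0.8609
Terminal stock prices: S_u = 115.5, S_d = 63
Terminal payoffs (K − S): max(-31.5, 0) = 0, max(21, 0) = 21
Node 0 (S = 105): V_0 = e^(−0.03)·[0.8609·0.0000 + 0.1391·21.0000] = 2.8346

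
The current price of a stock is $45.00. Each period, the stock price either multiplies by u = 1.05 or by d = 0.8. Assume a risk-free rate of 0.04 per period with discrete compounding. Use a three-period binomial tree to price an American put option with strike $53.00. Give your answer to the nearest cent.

Risk-neutral probability p = (1 + 0.04 − 0.8)/(1.05 − 0.8) = 0.2400/0.2500 = 0.9600
Terminal stock prices: S_uuu = 52.09, S_uud = 39.69, S_udd = 30.24, S_ddd = 23.04
Terminal payoffs (K − S): max(0.9069, 0) = 0.9069, max(13.31, 0) = 13.31, max(22.76, 0) = 22.76, max(29.96, 0) = 29.96
Node uu (S = 49.61): continuation = 1/1.04·[0.9600·0.9069 + 0.0400·13.3100] = 1.3490; exercise value = 3.3875 > continuation, so V_uu = 3.3875 (exercise)
Node ud (S = 37.8): continuation = 1/1.04·[0.9600·13.3100 + 0.0400·22.7600] = 13.1615; exercise value = 15.2000 > continuation, so V_ud = 15.2000 (exercise)
Node dd (S = 28.8): continuation = 1/1.04·[0.9600·22.7600 + 0.0400·29.9600] = 22.1615; exercise value = 24.2000 > continuation, so V_dd = 24.2000 (exercise)
Node u (S = 47.25): continuation = 1/1.04·[0.9600·3.3875 + 0.0400·15.2000] = 3.7115; exercise value = 5.7500 > continuation, so V_u = 5.7500 (exercise)
Node d (S = 36): continuation = 1/1.04·[0.9600·15.2000 + 0.0400·24.2000] = 14.9615; exercise value = 17.0000 > continuation, so V_d = 17.0000 (exercise)
Node 0 (S = 45): continuation = 1/1.04·[0.9600·5.7500 + 0.0400·17.0000] = 5.9615; exercise value = 8.0000 > continuation, so V_0 = 8.0000 (exercise)

$8.00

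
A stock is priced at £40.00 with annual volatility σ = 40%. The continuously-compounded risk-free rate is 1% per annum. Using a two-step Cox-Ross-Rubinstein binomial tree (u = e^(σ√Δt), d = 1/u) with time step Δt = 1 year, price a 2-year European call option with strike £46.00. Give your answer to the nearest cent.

CRR parameters: u = e^(σ√Δt) = e^(0.4·√1) = 1.4918, d = 1/u = 0.6703
Per-period rate: rΔt = 0.01·1 = 0.01, so R = e^0.01 = 1.0101
Risk-neutral probability p = (e^0.01 − 0.6703)/(1.4918 − 0.6703) = 0.3397/0.8215 = 0.4135
Terminal stock prices: S_uu = 89.02, S_ud = 40, S_dd = 17.97
Terminal payoffs (S − K): max(43.02, 0) = 43.02, max(-6, 0) = 0, max(-28.03, 0) = 0
Node u (S = 59.67): V_u = e^(−0.01)·[0.4135·43.0216 + 0.5865·0.0000] = 17.6144
Node d (S = 26.81): V_d = e^(−0.01)·[0.4135·0.0000 + 0.5865·0.0000] = 0.0000
Node 0 (S = 40): V_0 = e^(−0.01)·[0.4135·17.6144 + 0.5865·0.0000] = 7.2119

£7.21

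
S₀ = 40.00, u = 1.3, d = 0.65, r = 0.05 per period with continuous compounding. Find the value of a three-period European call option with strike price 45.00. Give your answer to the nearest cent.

Risk-neutral probability p = (e^0.05 − 0.65)/(1.3 − 0.65) = 0.4013/0.6500 = 0.6173
Terminal stock prices: S_uuu = 87.88, S_uud = 43.94, S_udd = 21.97, S_ddd = 10.98
Terminal payoffs (S − K): max(42.88, 0) = 42.88, max(-1.06, 0) = 0, max(-23.03, 0) = 0, max(-34.02, 0) = 0
Node uu (S = 67.6): V_uu = e^(−0.05)·[0.6173·42.8800 + 0.3827·0.0000] = 25.1805
Node ud (S = 33.8): V_ud = e^(−0.05)·[0.6173·0.0000 + 0.3827·0.0000] = 0.0000
Node dd (S = 16.9): V_dd = e^(−0.05)·[0.6173·0.0000 + 0.3827·0.0000] = 0.0000
Node u (S = 52): V_u = e^(−0.05)·[0.6173·25.1805 + 0.3827·0.0000] = 14.7868
Node d (S = 26): V_d = e^(−0.05)·[0.6173·0.0000 + 0.3827·0.0000] = 0.0000
Node 0 (S = 40): V_0 = e^(−0.05)·[0.6173·14.7868 + 0.3827·0.0000] = 8.6833

8.68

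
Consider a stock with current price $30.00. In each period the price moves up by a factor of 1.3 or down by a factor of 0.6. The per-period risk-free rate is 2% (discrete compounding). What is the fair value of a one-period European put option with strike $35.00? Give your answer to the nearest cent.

Risk-neutral probability p = (1 + 0.02 − 0.6)/(1.3 − 0.6) = 0.4200/0.7000 = 0.6000
Terminal stock prices: S_u = 39, S_d = 18
Terminal payoffs (K − S): max(-4, 0) = 0, max(17, 0) = 17
Node 0 (S = 30): V_0 = 1/1.02·[0.6000·0.0000 + 0.4000·17.0000] = 6.6667

$6.67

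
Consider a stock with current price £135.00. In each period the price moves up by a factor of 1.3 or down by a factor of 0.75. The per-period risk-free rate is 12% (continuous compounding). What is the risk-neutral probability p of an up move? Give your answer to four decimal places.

p = 0.6864

Risk-neutral probability p = (e^0.12 − 0.75)/(1.3 − 0.75) = 0.3775/0.5500 = 0.6864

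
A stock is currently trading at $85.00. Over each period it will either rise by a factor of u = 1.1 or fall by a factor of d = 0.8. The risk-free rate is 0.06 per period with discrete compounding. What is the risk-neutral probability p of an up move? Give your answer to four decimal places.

p = 0.8667

Risk-neutral probability p = (1 + 0.06 − 0.8)/(1.1 − 0.8) = 0.2600/0.3000 = 0.8667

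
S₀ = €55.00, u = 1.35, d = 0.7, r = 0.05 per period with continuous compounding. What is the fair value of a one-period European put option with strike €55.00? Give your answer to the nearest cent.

€7.21

Risk-neutral probability p = (e^0.05 − 0.7)/(1.35 − 0.7) = 0.3513/0.6500 = 0.5404
Terminal stock prices: S_u = 74.25, S_d = 38.5
Terminal payoffs (K − S): max(-19.25, 0) = 0, max(16.5, 0) = 16.5
Node 0 (S = 55): V_0 = e^(−0.05)·[0.5404·0.0000 + 0.4596·16.5000] = 7.2133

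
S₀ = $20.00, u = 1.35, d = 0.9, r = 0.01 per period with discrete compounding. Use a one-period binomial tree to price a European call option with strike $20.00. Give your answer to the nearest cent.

Risk-neutral probability p = (1 + 0.01 − 0.9)/(1.35 − 0.9) = 0.1100/0.4500 = 0.2444
Terminal stock prices: S_u = 27, S_d = 18
Terminal payoffs (S − K): max(7, 0) = 7, max(-2, 0) = 0
Node 0 (S = 20): V_0 = 1/1.01·[0.2444·7.0000 + 0.7556·0.0000] = 1.6942

$1.69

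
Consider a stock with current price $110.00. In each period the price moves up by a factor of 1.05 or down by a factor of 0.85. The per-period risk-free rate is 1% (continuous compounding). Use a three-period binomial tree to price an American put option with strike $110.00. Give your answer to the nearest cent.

Risk-neutral probability p = (e^0.01 − 0.85)/(1.05 − 0.85) = 0.1601/0.2000 = 0.8003
Terminal stock prices: S_uuu = 127.3, S_uud = 103.1, S_udd = 83.45, S_ddd = 67.55
Terminal payoffs (K − S): max(-17.34, 0) = 0, max(6.916, 0) = 6.916, max(26.55, 0) = 26.55, max(42.45, 0) = 42.45
Node uu (S = 121.3): continuation = e^(−0.01)·[0.8003·0.0000 + 0.1997·6.9162] = 1.3678; exercise value = 0.0000 ≤ continuation, so V_uu = 1.3678
Node ud (S = 98.17): continuation = e^(−0.01)·[0.8003·6.9162 + 0.1997·26.5513] = 10.7305; exercise value = 11.8250 > continuation, so V_ud = 11.8250 (exercise)
Node dd (S = 79.47): continuation = e^(−0.01)·[0.8003·26.5513 + 0.1997·42.4463] = 29.4305; exercise value = 30.5250 > continuation, so V_dd = 30.5250 (exercise)
Node u (S = 115.5): continuation = e^(−0.01)·[0.8003·1.3678 + 0.1997·11.8250] = 3.4222; exercise value = 0.0000 ≤ continuation, so V_u = 3.4222
Node d (S = 93.5): continuation = e^(−0.01)·[0.8003·11.8250 + 0.1997·30.5250] = 15.4055; exercise value = 16.5000 > continuation, so V_d = 16.5000 (exercise)
Node 0 (S = 110): continuation = e^(−0.01)·[0.8003·3.4222 + 0.1997·16.5000] = 5.9744; exercise value = 0.0000 ≤ continuation, so V_0 = 5.9744

$5.97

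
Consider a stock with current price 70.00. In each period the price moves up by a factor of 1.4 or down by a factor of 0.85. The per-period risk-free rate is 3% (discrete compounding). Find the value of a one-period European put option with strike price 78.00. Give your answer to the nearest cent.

12.08

Risk-neutral probability p = (1 + 0.03 − 0.85)/(1.4 − 0.85) = 0.1800/0.5500 = 0.3273
Terminal stock prices: S_u = 98, S_d = 59.5
Terminal payoffs (K − S): max(-20, 0) = 0, max(18.5, 0) = 18.5
Node 0 (S = 70): V_0 = 1/1.03·[0.3273·0.0000 + 0.6727·18.5000] = 12.0830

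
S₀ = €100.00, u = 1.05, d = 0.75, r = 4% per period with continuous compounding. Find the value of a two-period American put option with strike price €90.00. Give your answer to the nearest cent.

€0.75

Risk-neutral probability p = (e^0.04 − 0.75)/(1.05 − 0.75) = 0.2908/0.3000 = 0.9694
Terminal stock prices: S_uu = 110.2, S_ud = 78.75, S_dd = 56.25
Terminal payoffs (K − S): max(-20.25, 0) = 0, max(11.25, 0) = 11.25, max(33.75, 0) = 33.75
Node u (S = 105): continuation = e^(−0.04)·[0.9694·0.0000 + 0.0306·11.2500] = 0.3311; exercise value = 0.0000 ≤ continuation, so V_u = 0.3311
Node d (S = 75): continuation = e^(−0.04)·[0.9694·11.2500 + 0.0306·33.7500] = 11.4710; exercise value = 15.0000 > continuation, so V_d = 15.0000 (exercise)
Node 0 (S = 100): continuation = e^(−0.04)·[0.9694·0.3311 + 0.0306·15.0000] = 0.7498; exercise value = 0.0000 ≤ continuation, so V_0 = 0.7498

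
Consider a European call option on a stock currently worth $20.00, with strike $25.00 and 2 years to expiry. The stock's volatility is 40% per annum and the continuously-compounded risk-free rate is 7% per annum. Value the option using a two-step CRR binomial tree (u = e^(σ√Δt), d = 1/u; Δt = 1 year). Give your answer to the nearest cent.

CRR parameters: u = e^(σ√Δt) = e^(0.4·√1) = 1.4918, d = 1/u = 0.6703
Per-period rate: rΔt = 0.07·1 = 0.07, so R = e^0.07 = 1.0725
Risk-neutral probability p = (e^0.07 − 0.6703)/(1.4918 − 0.6703) = 0.4022/0.8215 = 0.4896
Terminal stock prices: S_uu = 44.51, S_ud = 20, S_dd = 8.987
Terminal payoffs (S − K): max(19.51, 0) = 19.51, max(-5, 0) = 0, max(-16.01, 0) = 0
Node u (S = 29.84): V_u = e^(−0.07)·[0.4896·19.5108 + 0.5104·0.0000] = 8.9062
Node d (S = 13.41): V_d = e^(−0.07)·[0.4896·0.0000 + 0.5104·0.0000] = 0.0000
Node 0 (S = 20): V_0 = e^(−0.07)·[0.4896·8.9062 + 0.5104·0.0000] = 4.0655

$4.07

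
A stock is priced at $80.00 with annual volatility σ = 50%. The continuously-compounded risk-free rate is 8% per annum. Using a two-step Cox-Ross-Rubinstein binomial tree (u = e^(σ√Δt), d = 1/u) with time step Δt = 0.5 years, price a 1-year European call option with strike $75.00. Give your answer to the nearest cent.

CRR parameters: u = e^(σ√Δt) = e^(0.5·√0.5) = 1.4241, d = 1/u = 0.7022
Per-period rate: rΔt = 0.08·0.5 = 0.04, so R = e^0.04 = 1.0408
Risk-neutral probability p = (e^0.04 − 0.7022)/(1.4241 − 0.7022) = 0.3386/0.7219 = 0.4691
Terminal stock prices: S_uu = 162.2, S_ud = 80, S_dd = 39.45
Terminal payoffs (S − K): max(87.25, 0) = 87.25, max(5, 0) = 5, max(-35.55, 0) = 0
Node u (S = 113.9): V_u = e^(−0.04)·[0.4691·87.2492 + 0.5309·5.0000] = 41.8703
Node d (S = 56.18): V_d = e^(−0.04)·[0.4691·5.0000 + 0.5309·0.0000] = 2.2533
Node 0 (S = 80): V_0 = e^(−0.04)·[0.4691·41.8703 + 0.5309·2.2533] = 20.0187

$20.02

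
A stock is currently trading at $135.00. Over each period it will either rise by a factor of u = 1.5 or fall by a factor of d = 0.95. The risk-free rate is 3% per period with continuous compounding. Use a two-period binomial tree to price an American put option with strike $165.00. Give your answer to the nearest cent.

$30.45

Risk-neutral probability p = (e^0.03 − 0.95)/(1.5 − 0.95) = 0.0805/0.5500 = 0.1463
Terminal stock prices: S_uu = 303.8, S_ud = 192.4, S_dd = 121.8
Terminal payoffs (K − S): max(-138.8, 0) = 0, max(-27.38, 0) = 0, max(43.16, 0) = 43.16
Node u (S = 202.5): continuation = e^(−0.03)·[0.1463·0.0000 + 0.8537·0.0000] = 0.0000; exercise value = 0.0000 ≤ continuation, so V_u = 0.0000
Node d (S = 128.2): continuation = e^(−0.03)·[0.1463·0.0000 + 0.8537·43.1625] = 35.7596; exercise value = 36.7500 > continuation, so V_d = 36.7500 (exercise)
Node 0 (S = 135): continuation = e^(−0.03)·[0.1463·0.0000 + 0.8537·36.7500] = 30.4469; exercise value = 30.0000 ≤ continuation, so V_0 = 30.4469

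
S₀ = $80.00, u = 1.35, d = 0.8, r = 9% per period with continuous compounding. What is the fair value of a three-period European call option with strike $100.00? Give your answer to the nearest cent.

Risk-neutral probability p = (e^0.09 − 0.8)/(1.35 − 0.8) = 0.2942/0.5500 = 0.5349
Terminal stock prices: S_uuu = 196.8, S_uud = 116.6, S_udd = 69.12, S_ddd = 40.96
Terminal payoffs (S − K): max(96.83, 0) = 96.83, max(16.64, 0) = 16.64, max(-30.88, 0) = 0, max(-59.04, 0) = 0
Node uu (S = 145.8): V_uu = e^(−0.09)·[0.5349·96.8300 + 0.4651·16.6400] = 54.4069
Node ud (S = 86.4): V_ud = e^(−0.09)·[0.5349·16.6400 + 0.4651·0.0000] = 8.1341
Node dd (S = 51.2): V_dd = e^(−0.09)·[0.5349·0.0000 + 0.4651·0.0000] = 0.0000
Node u (S = 108): V_u = e^(−0.09)·[0.5349·54.4069 + 0.4651·8.1341] = 30.0534
Node d (S = 64): V_d = e^(−0.09)·[0.5349·8.1341 + 0.4651·0.0000] = 3.9762
Node 0 (S = 80): V_0 = e^(−0.09)·[0.5349·30.0534 + 0.4651·3.9762] = 16.3812

$16.38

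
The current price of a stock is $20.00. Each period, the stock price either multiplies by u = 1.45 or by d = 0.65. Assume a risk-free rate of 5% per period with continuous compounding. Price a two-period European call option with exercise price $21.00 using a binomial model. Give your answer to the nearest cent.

$4.79

Risk-neutral probability p = (e^0.05 − 0.65)/(1.45 − 0.65) = 0.4013/0.8000 = 0.5016
Terminal stock prices: S_uu = 42.05, S_ud = 18.85, S_dd = 8.45
Terminal payoffs (S − K): max(21.05, 0) = 21.05, max(-2.15, 0) = 0, max(-12.55, 0) = 0
Node u (S = 29): V_u = e^(−0.05)·[0.5016·21.0500 + 0.4984·0.0000] = 10.0435
Node d (S = 13): V_d = e^(−0.05)·[0.5016·0.0000 + 0.4984·0.0000] = 0.0000
Node 0 (S = 20): V_0 = e^(−0.05)·[0.5016·10.0435 + 0.4984·0.0000] = 4.7920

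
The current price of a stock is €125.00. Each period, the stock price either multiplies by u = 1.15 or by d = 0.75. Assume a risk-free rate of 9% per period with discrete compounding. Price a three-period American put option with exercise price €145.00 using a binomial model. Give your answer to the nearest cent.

Risk-neutral probability p = (1 + 0.09 − 0.75)/(1.15 − 0.75) = 0.3400/0.4000 = 0.8500
Terminal stock prices: S_uuu = 190.1, S_uud = 124, S_udd = 80.86, S_ddd = 52.73
Terminal payoffs (K − S): max(-45.11, 0) = 0, max(21.02, 0) = 21.02, max(64.14, 0) = 64.14, max(92.27, 0) = 92.27
Node uu (S = 165.3): continuation = 1/1.09·[0.8500·0.0000 + 0.1500·21.0156] = 2.8921; exercise value = 0.0000 ≤ continuation, so V_uu = 2.8921
Node ud (S = 107.8): continuation = 1/1.09·[0.8500·21.0156 + 0.1500·64.1406] = 25.2150; exercise value = 37.1875 > continuation, so V_ud = 37.1875 (exercise)
Node dd (S = 70.31): continuation = 1/1.09·[0.8500·64.1406 + 0.1500·92.2656] = 62.7150; exercise value = 74.6875 > continuation, so V_dd = 74.6875 (exercise)
Node u (S = 143.8): continuation = 1/1.09·[0.8500·2.8921 + 0.1500·37.1875] = 7.3728; exercise value = 1.2500 ≤ continuation, so V_u = 7.3728
Node d (S = 93.75): continuation = 1/1.09·[0.8500·37.1875 + 0.1500·74.6875] = 39.2775; exercise value = 51.2500 > continuation, so V_d = 51.2500 (exercise)
Node 0 (S = 125): continuation = 1/1.09·[0.8500·7.3728 + 0.1500·51.2500] = 12.8022; exercise value = 20.0000 > continuation, so V_0 = 20.0000 (exercise)

€20.00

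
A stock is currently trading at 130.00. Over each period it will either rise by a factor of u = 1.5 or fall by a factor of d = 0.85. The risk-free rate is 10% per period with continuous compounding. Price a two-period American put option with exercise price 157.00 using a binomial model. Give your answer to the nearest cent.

27.00

Risk-neutral probability p = (e^0.1 − 0.85)/(1.5 − 0.85) = 0.2552/0.6500 = 0.3926
Terminal stock prices: S_uu = 292.5, S_ud = 165.8, S_dd = 93.92
Terminal payoffs (K − S): max(-135.5, 0) = 0, max(-8.75, 0) = 0, max(63.08, 0) = 63.08
Node u (S = 195): continuation = e^(−0.1)·[0.3926·0.0000 + 0.6074·0.0000] = 0.0000; exercise value = 0.0000 ≤ continuation, so V_u = 0.0000
Node d (S = 110.5): continuation = e^(−0.1)·[0.3926·0.0000 + 0.6074·63.0750] = 34.6676; exercise value = 46.5000 > continuation, so V_d = 46.5000 (exercise)
Node 0 (S = 130): continuation = e^(−0.1)·[0.3926·0.0000 + 0.6074·46.5000] = 25.5576; exercise value = 27.0000 > continuation, so V_0 = 27.0000 (exercise)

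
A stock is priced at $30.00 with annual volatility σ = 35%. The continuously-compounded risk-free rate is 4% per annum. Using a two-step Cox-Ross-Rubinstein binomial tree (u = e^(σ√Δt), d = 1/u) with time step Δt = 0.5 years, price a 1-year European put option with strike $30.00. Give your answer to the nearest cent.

CRR parameters: u = e^(σ√Δt) = e^(0.35·√0.5) = 1.2808, d = 1/u = 0.7808
Per-period rate: rΔt = 0.04·0.5 = 0.02, so R = e^0.02 = 1.0202
Risk-neutral probability p = (e^0.02 − 0.7808)/(1.2808 − 0.7808) = 0.2394/0.5000 = 0.4788
Terminal stock prices: S_uu = 49.21, S_ud = 30, S_dd = 18.29
Terminal payoffs (K − S): max(-19.21, 0) = 0, max(0, 0) = 0, max(11.71, 0) = 11.71
Node u (S = 38.42): V_u = e^(−0.02)·[0.4788·0.0000 + 0.5212·0.0000] = 0.0000
Node d (S = 23.42): V_d = e^(−0.02)·[0.4788·0.0000 + 0.5212·11.7124] = 5.9832
Node 0 (S = 30): V_0 = e^(−0.02)·[0.4788·0.0000 + 0.5212·5.9832] = 3.0564

$3.06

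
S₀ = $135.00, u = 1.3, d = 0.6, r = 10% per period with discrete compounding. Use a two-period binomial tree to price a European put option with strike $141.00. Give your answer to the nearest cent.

$18.28

Risk-neutral probability p = (1 + 0.1 − 0.6)/(1.3 − 0.6) = 0.5000/0.7000 = 0.7143
Terminal stock prices: S_uu = 228.2, S_ud = 105.3, S_dd = 48.6
Terminal payoffs (K − S): max(-87.15, 0) = 0, max(35.7, 0) = 35.7, max(92.4, 0) = 92.4
Node u (S = 175.5): V_u = 1/1.1·[0.7143·0.0000 + 0.2857·35.7000] = 9.2727
Node d (S = 81): V_d = 1/1.1·[0.7143·35.7000 + 0.2857·92.4000] = 47.1818
Node 0 (S = 135): V_0 = 1/1.1·[0.7143·9.2727 + 0.2857·47.1818] = 18.2763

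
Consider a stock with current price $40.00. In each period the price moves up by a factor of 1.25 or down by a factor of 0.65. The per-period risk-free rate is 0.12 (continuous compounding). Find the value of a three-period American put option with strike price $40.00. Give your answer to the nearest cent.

Risk-neutral probability p = (e^0.12 − 0.65)/(1.25 − 0.65) = 0.4775/0.6000 = 0.7958
Terminal stock prices: S_uuu = 78.12, S_uud = 40.62, S_udd = 21.13, S_ddd = 10.98
Terminal payoffs (K − S): max(-38.12, 0) = 0, max(-0.625, 0) = 0, max(18.87, 0) = 18.87, max(29.02, 0) = 29.02
Node uu (S = 62.5): continuation = e^(−0.12)·[0.7958·0.0000 + 0.2042·0.0000] = 0.0000; exercise value = 0.0000 ≤ continuation, so V_uu = 0.0000
Node ud (S = 32.5): continuation = e^(−0.12)·[0.7958·0.0000 + 0.2042·18.8750] = 3.4180; exercise value = 7.5000 > continuation, so V_ud = 7.5000 (exercise)
Node dd (S = 16.9): continuation = e^(−0.12)·[0.7958·18.8750 + 0.2042·29.0150] = 18.5768; exercise value = 23.1000 > continuation, so V_dd = 23.1000 (exercise)
Node u (S = 50): continuation = e^(−0.12)·[0.7958·0.0000 + 0.2042·7.5000] = 1.3581; exercise value = 0.0000 ≤ continuation, so V_u = 1.3581
Node d (S = 26): continuation = e^(−0.12)·[0.7958·7.5000 + 0.2042·23.1000] = 9.4768; exercise value = 14.0000 > continuation, so V_d = 14.0000 (exercise)
Node 0 (S = 40): continuation = e^(−0.12)·[0.7958·1.3581 + 0.2042·14.0000] = 3.4938; exercise value = 0.0000 ≤ continuation, so V_0 = 3.4938

$3.49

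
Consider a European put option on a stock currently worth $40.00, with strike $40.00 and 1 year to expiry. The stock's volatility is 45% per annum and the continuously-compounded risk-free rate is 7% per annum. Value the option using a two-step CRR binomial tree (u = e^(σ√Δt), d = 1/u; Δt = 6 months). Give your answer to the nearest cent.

$4.82

CRR parameters: u = e^(σ√Δt) = e^(0.45·√0.5) = 1.3746, d = 1/u = 0.7275
Per-period rate: rΔt = 0.07·0.5 = 0.035, so R = e^0.035 = 1.0356
Risk-neutral probability p = (e^0.035 − 0.7275)/(1.3746 − 0.7275) = 0.3082/0.6472 = 0.4762
Terminal stock prices: S_uu = 75.59, S_ud = 40, S_dd = 21.17
Terminal payoffs (K − S): max(-35.59, 0) = 0, max(0, 0) = 0, max(18.83, 0) = 18.83
Node u (S = 54.99): V_u = e^(−0.035)·[0.4762·0.0000 + 0.5238·0.0000] = 0.0000
Node d (S = 29.1): V_d = e^(−0.035)·[0.4762·0.0000 + 0.5238·18.8322] = 9.5259
Node 0 (S = 40): V_0 = e^(−0.035)·[0.4762·0.0000 + 0.5238·9.5259] = 4.8185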